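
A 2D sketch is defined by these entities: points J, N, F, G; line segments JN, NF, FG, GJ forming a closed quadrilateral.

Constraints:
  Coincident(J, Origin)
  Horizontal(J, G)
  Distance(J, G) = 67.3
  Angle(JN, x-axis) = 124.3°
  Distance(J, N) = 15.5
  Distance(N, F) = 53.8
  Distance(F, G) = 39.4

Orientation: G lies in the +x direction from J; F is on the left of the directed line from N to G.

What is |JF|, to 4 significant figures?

51.91

Checks: |NF| = 53.80 ✓; |FG| = 39.40 ✓.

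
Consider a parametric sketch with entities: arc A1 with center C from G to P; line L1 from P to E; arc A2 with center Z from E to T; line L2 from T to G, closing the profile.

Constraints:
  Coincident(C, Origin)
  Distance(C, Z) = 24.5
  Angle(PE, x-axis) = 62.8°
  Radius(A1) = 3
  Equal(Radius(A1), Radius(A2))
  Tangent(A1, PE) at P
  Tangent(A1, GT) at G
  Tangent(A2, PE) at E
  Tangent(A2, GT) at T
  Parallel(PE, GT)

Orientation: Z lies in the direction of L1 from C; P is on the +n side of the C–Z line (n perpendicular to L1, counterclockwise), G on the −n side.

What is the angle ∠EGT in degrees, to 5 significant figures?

13.761°

The slot axis is L1's direction at 62.8°, so u = (cos 62.8°, sin 62.8°) = (0.45710, 0.88942) and n = (−sin 62.8°, cos 62.8°) = (-0.88942, 0.45710). C is at the origin and Z lies 24.5 along u from C, so Z = 24.5·u = (11.199, 21.791). Tangency of A1 to both parallel lines with radius 3.0 puts P and G at C ± 3.0·n: P = (-2.6682, 1.3713), G = (2.6682, -1.3713). Equal radii place E and T the same way about Z: E = Z + 3.0·n = (8.5307, 23.162), T = Z − 3.0·n = (13.867, 20.419). Then cos ∠EGT = GE·GT / (|GE||GT|), giving 13.761°.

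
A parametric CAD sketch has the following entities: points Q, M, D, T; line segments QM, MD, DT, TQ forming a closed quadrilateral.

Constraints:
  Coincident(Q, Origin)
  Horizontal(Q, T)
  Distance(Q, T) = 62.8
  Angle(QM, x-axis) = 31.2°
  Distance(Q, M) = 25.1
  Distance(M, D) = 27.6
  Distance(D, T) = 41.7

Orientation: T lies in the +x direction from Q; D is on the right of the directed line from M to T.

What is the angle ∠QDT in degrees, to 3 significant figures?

128°

Checks: |QT| = 62.80 ✓; |QM| = 25.10 ✓; |MD| = 27.60 ✓; |DT| = 41.70 ✓.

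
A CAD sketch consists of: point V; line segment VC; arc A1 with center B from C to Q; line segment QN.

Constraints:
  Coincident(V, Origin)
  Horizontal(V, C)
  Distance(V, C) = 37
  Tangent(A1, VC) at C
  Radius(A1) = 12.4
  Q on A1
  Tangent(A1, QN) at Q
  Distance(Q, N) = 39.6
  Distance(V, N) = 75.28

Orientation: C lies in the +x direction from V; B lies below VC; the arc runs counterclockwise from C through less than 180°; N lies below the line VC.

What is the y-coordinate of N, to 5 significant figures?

-48.377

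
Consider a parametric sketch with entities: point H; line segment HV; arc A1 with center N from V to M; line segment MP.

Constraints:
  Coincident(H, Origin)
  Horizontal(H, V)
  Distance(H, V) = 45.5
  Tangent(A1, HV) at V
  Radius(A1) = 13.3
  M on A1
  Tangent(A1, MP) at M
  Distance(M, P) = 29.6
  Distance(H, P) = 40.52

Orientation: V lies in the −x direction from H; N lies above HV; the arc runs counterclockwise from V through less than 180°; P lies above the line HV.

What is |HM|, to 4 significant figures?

34.30

Checks: |NM| = 13.30 ✓; ∠(NM, MP) = 90.00° ✓; |MP| = 29.60 ✓; |HP| = 40.52 ✓.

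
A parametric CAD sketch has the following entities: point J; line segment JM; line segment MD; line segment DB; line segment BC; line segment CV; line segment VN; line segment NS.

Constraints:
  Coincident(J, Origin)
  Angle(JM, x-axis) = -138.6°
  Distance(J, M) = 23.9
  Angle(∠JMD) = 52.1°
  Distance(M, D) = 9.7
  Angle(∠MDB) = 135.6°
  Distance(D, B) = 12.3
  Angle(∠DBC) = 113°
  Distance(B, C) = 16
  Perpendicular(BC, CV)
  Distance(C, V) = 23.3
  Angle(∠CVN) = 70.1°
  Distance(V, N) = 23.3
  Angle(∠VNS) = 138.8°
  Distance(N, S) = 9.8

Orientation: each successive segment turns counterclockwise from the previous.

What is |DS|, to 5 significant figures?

7.3917

J is at the origin; JM runs at -138.6° with length 23.9, so M = (-17.928, -15.805). ∠JMD = 52.1° gives MD at -10.700° from the x-axis; with |MD| = 9.7, D = (-8.3963, -17.606). ∠MDB = 135.6° gives DB at 33.700° from the x-axis; with |DB| = 12.3, B = (1.8367, -10.782). ∠DBC = 113.0° gives BC at 100.70° from the x-axis; with |BC| = 16.0, C = (-1.1339, 4.9401). The perpendicularity gives CV at right angles to BC, so CV runs at -169.30°; with |CV| = 23.3, V = (-24.029, 0.61404). ∠CVN = 70.1° gives VN at -59.400° from the x-axis; with |VN| = 23.3, N = (-12.168, -19.441). ∠VNS = 138.8° gives NS at -18.200° from the x-axis; with |NS| = 9.8, S = (-2.8584, -22.502). Then |DS| = |S − D| = 7.3917.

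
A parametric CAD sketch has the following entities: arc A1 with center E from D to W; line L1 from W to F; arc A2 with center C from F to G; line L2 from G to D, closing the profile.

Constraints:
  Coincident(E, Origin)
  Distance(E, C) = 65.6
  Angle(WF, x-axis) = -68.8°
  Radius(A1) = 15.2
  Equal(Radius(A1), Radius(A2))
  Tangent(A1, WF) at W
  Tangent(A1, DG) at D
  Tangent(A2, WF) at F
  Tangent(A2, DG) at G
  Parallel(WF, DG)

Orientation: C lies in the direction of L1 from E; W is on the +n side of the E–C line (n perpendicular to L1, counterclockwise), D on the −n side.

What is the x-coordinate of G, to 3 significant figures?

9.55

Tangency of A1 to both parallel lines with radius 15.2 puts W and D at E ± 15.2·n: W = (14.2, 5.50), D = (-14.2, -5.50). Equal radii place F and G the same way about C: F = C + 15.2·n = (37.9, -55.7), G = C − 15.2·n = (9.55, -66.7). So G.x = 9.55.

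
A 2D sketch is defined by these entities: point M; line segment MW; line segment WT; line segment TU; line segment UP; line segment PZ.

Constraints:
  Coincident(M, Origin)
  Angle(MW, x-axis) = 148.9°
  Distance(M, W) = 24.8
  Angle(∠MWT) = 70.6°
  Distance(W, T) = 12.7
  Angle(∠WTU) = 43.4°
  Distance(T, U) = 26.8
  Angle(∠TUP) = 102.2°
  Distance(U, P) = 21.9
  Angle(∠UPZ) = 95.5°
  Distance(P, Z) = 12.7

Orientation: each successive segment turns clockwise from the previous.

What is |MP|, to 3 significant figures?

37.4

M is at the origin; MW runs at 148.9° with length 24.8, so W = (-21.2, 12.8). ∠MWT = 70.6° gives WT at 39.5° from the x-axis; with |WT| = 12.7, T = (-11.4, 20.9). ∠WTU = 43.4° gives TU at -97.1° from the x-axis; with |TU| = 26.8, U = (-14.7, -5.71). ∠TUP = 102.2° gives UP at -175° from the x-axis; with |UP| = 21.9, P = (-36.6, -7.65). Then |MP| = |P − M| = 37.4.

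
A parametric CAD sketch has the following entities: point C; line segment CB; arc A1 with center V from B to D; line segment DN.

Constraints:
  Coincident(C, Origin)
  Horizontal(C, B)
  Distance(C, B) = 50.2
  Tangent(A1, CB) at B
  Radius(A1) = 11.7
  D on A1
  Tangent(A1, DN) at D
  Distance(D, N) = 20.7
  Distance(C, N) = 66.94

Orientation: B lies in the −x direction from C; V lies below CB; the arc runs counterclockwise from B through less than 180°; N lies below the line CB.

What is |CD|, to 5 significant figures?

63.242

Checks: |CB| = 50.20 ✓; |VD| = 11.70 ✓; ∠(VD, DN) = 90.00° ✓; |DN| = 20.70 ✓; |CN| = 66.94 ✓.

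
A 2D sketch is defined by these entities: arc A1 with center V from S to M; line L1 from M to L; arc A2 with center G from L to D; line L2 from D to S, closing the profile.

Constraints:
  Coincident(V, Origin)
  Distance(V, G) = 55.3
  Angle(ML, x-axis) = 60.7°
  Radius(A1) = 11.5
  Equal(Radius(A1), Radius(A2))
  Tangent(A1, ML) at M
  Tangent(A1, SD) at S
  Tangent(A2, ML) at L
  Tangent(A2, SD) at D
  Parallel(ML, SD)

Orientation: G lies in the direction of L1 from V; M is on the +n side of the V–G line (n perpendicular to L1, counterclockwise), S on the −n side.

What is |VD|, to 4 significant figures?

56.48

The slot axis is L1's direction at 60.7°, so u = (cos 60.7°, sin 60.7°) = (0.4894, 0.8721) and n = (−sin 60.7°, cos 60.7°) = (-0.8721, 0.4894). V is at the origin and G lies 55.3 along u from V, so G = 55.3·u = (27.06, 48.23). Tangency of A1 to both parallel lines with radius 11.5 puts M and S at V ± 11.5·n: M = (-10.03, 5.628), S = (10.03, -5.628). Equal radii place L and D the same way about G: L = G + 11.5·n = (17.03, 53.85), D = G − 11.5·n = (37.09, 42.60). Then |VD| = |D − V| = 56.48.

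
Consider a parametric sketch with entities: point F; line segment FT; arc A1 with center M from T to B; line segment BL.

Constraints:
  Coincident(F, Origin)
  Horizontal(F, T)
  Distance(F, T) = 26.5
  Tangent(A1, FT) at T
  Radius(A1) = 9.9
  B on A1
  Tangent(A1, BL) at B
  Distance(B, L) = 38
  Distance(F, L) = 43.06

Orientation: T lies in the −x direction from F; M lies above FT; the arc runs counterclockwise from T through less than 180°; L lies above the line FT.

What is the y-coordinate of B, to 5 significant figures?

6.7466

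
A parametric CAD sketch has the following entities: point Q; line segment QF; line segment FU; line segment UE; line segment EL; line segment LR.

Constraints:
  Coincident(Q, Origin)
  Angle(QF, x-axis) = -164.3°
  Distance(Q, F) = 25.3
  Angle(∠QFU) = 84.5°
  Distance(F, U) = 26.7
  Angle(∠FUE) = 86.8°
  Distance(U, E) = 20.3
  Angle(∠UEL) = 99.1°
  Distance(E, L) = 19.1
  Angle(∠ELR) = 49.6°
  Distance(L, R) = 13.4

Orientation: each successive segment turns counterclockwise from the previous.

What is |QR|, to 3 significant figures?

18.3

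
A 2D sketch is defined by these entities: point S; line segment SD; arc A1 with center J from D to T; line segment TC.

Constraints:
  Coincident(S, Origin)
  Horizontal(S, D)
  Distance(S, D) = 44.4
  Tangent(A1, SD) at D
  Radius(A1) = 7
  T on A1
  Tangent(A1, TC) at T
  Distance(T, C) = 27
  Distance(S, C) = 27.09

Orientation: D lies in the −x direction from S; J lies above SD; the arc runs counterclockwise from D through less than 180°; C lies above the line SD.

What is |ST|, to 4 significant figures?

39.92

S is at the origin; SD is horizontal with |SD| = 44.4 and D on the −x side, so D = (-44.40, 0.000). A1 meets SD tangentially, so JD is at right angles to SD, so J = D + (0, 7) = (-44.40, 7.000). Since JT ⟂ TC (tangency), |JC| = √(7.0² + 27.0²) = 27.89 regardless of where T sits on A1. So C lies on both circle(S, 27.09) and circle(J, 27.89); the above-SD intersection is C = (-19.25, 19.06). T is the foot of the tangent from C: T = (-39.89, 1.650).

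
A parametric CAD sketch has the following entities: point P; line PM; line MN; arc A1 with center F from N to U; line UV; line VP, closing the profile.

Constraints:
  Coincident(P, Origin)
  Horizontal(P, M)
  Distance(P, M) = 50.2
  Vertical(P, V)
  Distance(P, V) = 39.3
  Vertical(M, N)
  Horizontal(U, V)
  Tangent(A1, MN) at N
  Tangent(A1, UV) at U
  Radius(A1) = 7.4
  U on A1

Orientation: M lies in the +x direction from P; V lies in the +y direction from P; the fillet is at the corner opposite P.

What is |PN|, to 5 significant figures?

59.478

The virtual corner opposite P is at (50.200, 39.300). Tangency of A1 to MN means the radius FN is perpendicular to MN and tangency of A1 to UV means the radius FU is perpendicular to UV, with radius 7.4, so the center F sits 7.4 in from both sides at F = (42.800, 31.900). That places the tangent points at N = (50.200, 31.900) on MN and U = (42.800, 39.300) on UV. Then |PN| = |N − P| = 59.478.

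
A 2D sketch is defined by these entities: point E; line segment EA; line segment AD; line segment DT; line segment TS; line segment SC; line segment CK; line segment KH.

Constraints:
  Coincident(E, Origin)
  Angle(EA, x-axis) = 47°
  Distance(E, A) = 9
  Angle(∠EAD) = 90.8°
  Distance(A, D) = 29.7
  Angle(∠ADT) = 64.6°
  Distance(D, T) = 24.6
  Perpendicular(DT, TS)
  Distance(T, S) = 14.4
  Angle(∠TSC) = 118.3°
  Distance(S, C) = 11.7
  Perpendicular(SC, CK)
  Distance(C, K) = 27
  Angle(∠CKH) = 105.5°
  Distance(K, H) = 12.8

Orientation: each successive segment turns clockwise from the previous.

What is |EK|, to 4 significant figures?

33.19

E is at the origin; EA runs at 47.0° with length 9.0, so A = (6.138, 6.582). ∠EAD = 90.8° gives AD at -42.20° from the x-axis; with |AD| = 29.7, D = (28.14, -13.37). ∠ADT = 64.6° gives DT at -157.6° from the x-axis; with |DT| = 24.6, T = (5.396, -22.74). The perpendicularity gives TS at right angles to DT, so TS runs at 112.4°; with |TS| = 14.4, S = (-0.09136, -9.429). ∠TSC = 118.3° gives SC at 50.70° from the x-axis; with |SC| = 11.7, C = (7.319, -0.3749). SC is perpendicular to CK, so CK runs at -39.30°; with |CK| = 27.0, K = (28.21, -17.48). Then |EK| = |K − E| = 33.19.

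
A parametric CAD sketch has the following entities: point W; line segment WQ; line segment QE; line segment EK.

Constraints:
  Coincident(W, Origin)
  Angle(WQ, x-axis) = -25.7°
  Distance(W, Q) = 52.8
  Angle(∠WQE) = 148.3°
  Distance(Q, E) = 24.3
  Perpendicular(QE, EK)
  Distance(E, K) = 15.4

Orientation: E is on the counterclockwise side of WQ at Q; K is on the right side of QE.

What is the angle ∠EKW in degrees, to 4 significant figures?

58.07°

∠WQE = 148.3°, so QE runs at -25.7° + (180° − 148.3°) = 6.000° from the x-axis; with |QE| = 24.3, E = Q + 24.3·(cos 6.000°, sin 6.000°) = (71.74, -20.36). QE ⟂ EK; with |EK| = 15.4 on the right of QE, K = E + 15.4·(0.1045, -0.9945) = (73.35, -35.67). Then cos ∠EKW = KE·KW / (|KE||KW|), giving 58.07°.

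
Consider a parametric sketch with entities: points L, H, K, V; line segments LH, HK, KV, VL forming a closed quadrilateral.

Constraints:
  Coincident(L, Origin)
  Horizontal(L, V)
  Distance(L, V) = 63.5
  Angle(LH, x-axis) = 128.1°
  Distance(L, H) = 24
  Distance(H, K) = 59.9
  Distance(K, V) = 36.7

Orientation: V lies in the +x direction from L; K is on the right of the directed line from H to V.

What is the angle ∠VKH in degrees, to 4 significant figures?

110.7°

Checks: |HK| = 59.90 ✓; |KV| = 36.70 ✓.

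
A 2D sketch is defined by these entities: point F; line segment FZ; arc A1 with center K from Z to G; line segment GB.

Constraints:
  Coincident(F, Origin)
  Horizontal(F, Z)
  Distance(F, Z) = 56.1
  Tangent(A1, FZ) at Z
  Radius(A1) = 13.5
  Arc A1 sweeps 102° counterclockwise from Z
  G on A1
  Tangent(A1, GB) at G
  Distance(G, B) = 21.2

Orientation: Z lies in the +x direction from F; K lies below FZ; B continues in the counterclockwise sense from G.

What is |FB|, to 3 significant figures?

60.1

On A1, Z sits at bearing 90° from K; a 102° counterclockwise sweep puts G at bearing 192°, so G = K + 13.5·(cos 192°, sin 192°) = (42.9, -16.3). A1 meets GB tangentially, so KG is at right angles to GB, so GB runs along (−sin 192°, cos 192°); with |GB| = 21.2, B = (47.3, -37.0). Then |FB| = |B − F| = 60.1.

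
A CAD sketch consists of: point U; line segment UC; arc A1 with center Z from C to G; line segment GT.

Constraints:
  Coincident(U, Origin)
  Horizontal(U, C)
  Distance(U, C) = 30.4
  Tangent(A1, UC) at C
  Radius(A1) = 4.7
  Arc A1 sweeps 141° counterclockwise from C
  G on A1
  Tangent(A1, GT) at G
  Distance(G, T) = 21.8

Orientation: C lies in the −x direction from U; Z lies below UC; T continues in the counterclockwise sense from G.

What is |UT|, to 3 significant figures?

27.5

U is at the origin; UC is horizontal with |UC| = 30.4 and C on the −x side, so C = (-30.4, 0.00). The tangent condition forces ZC to be normal to UC, so Z = C + (0, -4.7) = (-30.4, -4.70). On A1, C sits at bearing 90° from Z; a 141° counterclockwise sweep puts G at bearing 231°, so G = Z + 4.7·(cos 231°, sin 231°) = (-33.4, -8.35). The tangent condition forces ZG to be normal to GT, so GT runs along (−sin 231°, cos 231°); with |GT| = 21.8, T = (-16.4, -22.1). Then |UT| = |T − U| = 27.5.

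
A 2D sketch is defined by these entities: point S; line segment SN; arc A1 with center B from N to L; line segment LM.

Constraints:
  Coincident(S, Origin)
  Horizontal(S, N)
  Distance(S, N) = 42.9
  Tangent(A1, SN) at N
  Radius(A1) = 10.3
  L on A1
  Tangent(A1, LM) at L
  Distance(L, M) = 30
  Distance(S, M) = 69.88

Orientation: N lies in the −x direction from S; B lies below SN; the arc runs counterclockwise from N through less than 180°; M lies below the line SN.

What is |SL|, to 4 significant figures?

53.65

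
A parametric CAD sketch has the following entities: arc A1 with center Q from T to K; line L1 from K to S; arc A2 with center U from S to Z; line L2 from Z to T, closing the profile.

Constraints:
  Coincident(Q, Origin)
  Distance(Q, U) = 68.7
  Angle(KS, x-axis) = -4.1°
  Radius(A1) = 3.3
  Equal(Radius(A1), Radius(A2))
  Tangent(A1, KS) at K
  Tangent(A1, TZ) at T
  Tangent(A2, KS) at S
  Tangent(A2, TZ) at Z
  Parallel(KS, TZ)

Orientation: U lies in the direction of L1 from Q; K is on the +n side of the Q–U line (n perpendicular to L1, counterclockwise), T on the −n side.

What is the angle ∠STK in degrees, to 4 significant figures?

84.51°

The slot axis is L1's direction at -4.1°, so u = (cos -4.1°, sin -4.1°) = (0.9974, -0.07150) and n = (−sin -4.1°, cos -4.1°) = (0.07150, 0.9974). Q is at the origin and U lies 68.7 along u from Q, so U = 68.7·u = (68.52, -4.912). Tangency of A1 to both parallel lines with radius 3.3 puts K and T at Q ± 3.3·n: K = (0.2359, 3.292), T = (-0.2359, -3.292). Equal radii place S and Z the same way about U: S = U + 3.3·n = (68.76, -1.620), Z = U − 3.3·n = (68.29, -8.203). Then cos ∠STK = TS·TK / (|TS||TK|), giving 84.51°.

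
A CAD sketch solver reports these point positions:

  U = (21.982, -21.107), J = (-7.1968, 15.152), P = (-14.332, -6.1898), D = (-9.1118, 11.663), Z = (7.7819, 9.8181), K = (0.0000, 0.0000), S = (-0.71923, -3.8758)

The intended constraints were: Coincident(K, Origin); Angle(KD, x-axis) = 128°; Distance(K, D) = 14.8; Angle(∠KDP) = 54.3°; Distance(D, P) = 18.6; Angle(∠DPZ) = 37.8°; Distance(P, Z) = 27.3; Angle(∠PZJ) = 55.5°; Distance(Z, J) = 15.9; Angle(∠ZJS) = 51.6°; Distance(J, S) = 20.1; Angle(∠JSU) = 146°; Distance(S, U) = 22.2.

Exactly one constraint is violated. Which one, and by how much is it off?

Distance(S, U) = 22.2 — off by 6.30.

K = (0.00, 0.00) ✓; KD at 128.0° ✓; |KD| = 14.80 ✓; ∠KDP = 54.30° ✓; |DP| = 18.60 ✓; ∠DPZ = 37.80° ✓; |PZ| = 27.30 ✓; ∠PZJ = 55.50° ✓; |ZJ| = 15.90 ✓; ∠ZJS = 51.60° ✓; |JS| = 20.10 ✓; ∠JSU = 146.0° ✓; |SU| = 28.50 ✗.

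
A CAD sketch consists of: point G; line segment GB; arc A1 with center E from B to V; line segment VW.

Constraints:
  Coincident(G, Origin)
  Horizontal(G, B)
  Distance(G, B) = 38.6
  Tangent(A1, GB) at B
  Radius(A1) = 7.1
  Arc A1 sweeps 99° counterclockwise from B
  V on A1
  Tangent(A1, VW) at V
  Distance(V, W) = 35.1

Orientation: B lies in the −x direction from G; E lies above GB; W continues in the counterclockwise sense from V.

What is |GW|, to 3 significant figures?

56.7

G is at the origin; GB is horizontal with |GB| = 38.6 and B on the −x side, so B = (-38.6, 0.00). A1 meets GB tangentially, so EB is at right angles to GB, so E = B + (0, 7.1) = (-38.6, 7.10). On A1, B sits at bearing -90° from E; a 99° counterclockwise sweep puts V at bearing 9°, so V = E + 7.1·(cos 9°, sin 9°) = (-31.6, 8.21). The tangent condition forces EV to be normal to VW, so VW runs along (−sin 9°, cos 9°); with |VW| = 35.1, W = (-37.1, 42.9). Then |GW| = |W − G| = 56.7.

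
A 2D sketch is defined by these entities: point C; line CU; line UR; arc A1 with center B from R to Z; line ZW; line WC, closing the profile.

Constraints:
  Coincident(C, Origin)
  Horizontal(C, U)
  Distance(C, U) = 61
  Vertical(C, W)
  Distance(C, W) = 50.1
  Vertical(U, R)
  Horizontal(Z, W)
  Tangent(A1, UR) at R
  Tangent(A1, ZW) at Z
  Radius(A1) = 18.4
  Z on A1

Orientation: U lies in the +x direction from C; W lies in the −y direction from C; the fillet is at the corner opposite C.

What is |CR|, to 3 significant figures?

68.7

C is at the origin; CU is horizontal with |CU| = 61.0 and U on the +x side, so U = (61.0, 0.00). C and W share the same x with |CW| = 50.1 and W on the −y side, so W = (0.00, -50.1). The virtual corner opposite C is at (61.0, -50.1). The tangent condition forces BR to be normal to UR and since A1 is tangent to ZW there, BZ ⟂ ZW, with radius 18.4, so the center B sits 18.4 in from both sides at B = (42.6, -31.7). That places the tangent points at R = (61.0, -31.7) on UR and Z = (42.6, -50.1) on ZW. Then |CR| = |R − C| = 68.7.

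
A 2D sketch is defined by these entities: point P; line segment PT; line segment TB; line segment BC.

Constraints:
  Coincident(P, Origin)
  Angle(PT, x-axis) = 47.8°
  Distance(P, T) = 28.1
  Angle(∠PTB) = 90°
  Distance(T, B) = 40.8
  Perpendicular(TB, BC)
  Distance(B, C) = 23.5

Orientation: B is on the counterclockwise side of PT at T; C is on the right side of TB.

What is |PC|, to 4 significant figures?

65.78

P is at the origin; PT runs at 47.8° with length 28.1, so T = 28.1·(cos 47.8°, sin 47.8°) = (18.88, 20.82). ∠PTB = 90.0°, so TB runs at 47.8° + (180° − 90.0°) = 137.8° from the x-axis; with |TB| = 40.8, B = T + 40.8·(cos 137.8°, sin 137.8°) = (-11.35, 48.22). TB is perpendicular to BC; with |BC| = 23.5 on the right of TB, C = B + 23.5·(0.6717, 0.7408) = (4.436, 65.63). Then |PC| = |C − P| = 65.78.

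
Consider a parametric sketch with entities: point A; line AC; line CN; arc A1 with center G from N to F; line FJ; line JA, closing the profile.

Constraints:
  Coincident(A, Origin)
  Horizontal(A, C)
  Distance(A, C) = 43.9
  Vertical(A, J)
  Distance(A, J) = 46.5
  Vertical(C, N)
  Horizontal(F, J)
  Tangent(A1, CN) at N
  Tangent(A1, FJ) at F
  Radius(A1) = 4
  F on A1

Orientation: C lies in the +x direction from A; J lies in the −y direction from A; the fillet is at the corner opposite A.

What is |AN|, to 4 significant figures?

61.10

The virtual corner opposite A is at (43.90, -46.50). Since A1 is tangent to CN there, GN ⟂ CN and A1 meets FJ tangentially, so GF is at right angles to FJ, with radius 4.0, so the center G sits 4.0 in from both sides at G = (39.90, -42.50). That places the tangent points at N = (43.90, -42.50) on CN and F = (39.90, -46.50) on FJ. Then |AN| = |N − A| = 61.10.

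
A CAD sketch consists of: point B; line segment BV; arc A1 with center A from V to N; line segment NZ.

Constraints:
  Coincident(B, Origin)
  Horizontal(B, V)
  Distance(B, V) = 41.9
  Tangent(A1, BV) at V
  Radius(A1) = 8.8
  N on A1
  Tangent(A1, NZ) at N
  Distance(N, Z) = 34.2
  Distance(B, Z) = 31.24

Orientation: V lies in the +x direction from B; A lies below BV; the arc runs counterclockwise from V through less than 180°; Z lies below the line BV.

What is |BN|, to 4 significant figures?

35.44

Checks: |AN| = 8.800 ✓; ∠(AN, NZ) = 90.00° ✓; |NZ| = 34.20 ✓; |BZ| = 31.24 ✓.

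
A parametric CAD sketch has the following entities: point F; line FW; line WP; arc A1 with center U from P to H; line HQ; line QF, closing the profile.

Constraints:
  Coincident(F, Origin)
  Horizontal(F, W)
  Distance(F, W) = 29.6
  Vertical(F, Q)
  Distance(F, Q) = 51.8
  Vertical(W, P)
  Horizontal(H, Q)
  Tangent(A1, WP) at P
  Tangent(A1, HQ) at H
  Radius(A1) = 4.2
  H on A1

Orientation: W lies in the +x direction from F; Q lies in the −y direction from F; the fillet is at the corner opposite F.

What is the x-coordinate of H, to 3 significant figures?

25.4

F is at the origin; FW is horizontal with |FW| = 29.6 and W on the +x side, so W = (29.6, 0.00). F and Q share the same x with |FQ| = 51.8 and Q on the −y side, so Q = (0.00, -51.8). The virtual corner opposite F is at (29.6, -51.8). Since A1 is tangent to WP there, UP ⟂ WP and the tangent condition forces UH to be normal to HQ, with radius 4.2, so the center U sits 4.2 in from both sides at U = (25.4, -47.6). That places the tangent points at P = (29.6, -47.6) on WP and H = (25.4, -51.8) on HQ. So H.x = 25.4.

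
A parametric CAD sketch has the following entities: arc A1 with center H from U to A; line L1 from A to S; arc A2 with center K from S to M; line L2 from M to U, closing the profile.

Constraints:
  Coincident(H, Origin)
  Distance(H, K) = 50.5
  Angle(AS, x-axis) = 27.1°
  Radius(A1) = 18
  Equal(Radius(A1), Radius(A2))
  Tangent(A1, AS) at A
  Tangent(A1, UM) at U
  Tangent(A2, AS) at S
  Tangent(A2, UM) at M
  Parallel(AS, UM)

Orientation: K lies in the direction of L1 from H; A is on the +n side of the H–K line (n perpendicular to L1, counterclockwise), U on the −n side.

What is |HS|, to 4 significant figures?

53.61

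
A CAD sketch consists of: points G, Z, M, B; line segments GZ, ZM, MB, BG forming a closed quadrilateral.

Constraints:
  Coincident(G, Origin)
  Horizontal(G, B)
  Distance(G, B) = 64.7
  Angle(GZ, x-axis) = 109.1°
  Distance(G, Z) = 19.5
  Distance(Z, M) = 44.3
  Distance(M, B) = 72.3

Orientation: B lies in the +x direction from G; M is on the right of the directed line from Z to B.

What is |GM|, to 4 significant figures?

25.89

G is at the origin; GB is horizontal with |GB| = 64.7 and B in +x, so B = (64.7, 0). GZ runs at 109.1° with |GZ| = 19.5, so Z = (-6.381, 18.43). M is determined by |ZM| = 44.3 and |MB| = 72.3 together: it lies at the intersection of circle(Z, 44.3) and circle(B, 72.3). With |ZB| = 73.43, the foot of the radical line on ZB is 14.48 from Z and the perpendicular offset is √(44.3² − 14.48²) = 41.87. Taking the right-of-ZB solution: M = (-2.865, -25.73).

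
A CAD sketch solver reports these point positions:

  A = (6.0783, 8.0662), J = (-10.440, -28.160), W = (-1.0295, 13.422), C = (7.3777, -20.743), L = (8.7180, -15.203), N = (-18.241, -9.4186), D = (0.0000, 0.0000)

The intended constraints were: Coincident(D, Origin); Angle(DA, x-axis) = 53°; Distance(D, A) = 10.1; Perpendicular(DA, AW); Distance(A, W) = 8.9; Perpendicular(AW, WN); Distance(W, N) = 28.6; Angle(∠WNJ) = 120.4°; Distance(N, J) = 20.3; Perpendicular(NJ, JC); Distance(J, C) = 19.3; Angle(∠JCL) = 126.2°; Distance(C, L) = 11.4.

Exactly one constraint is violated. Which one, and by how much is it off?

Distance(C, L) = 11.4 — off by 5.70.

D = (0.00, 0.00) ✓; DA at 53.00° ✓; |DA| = 10.10 ✓; ∠(DA, AW) = 90.00° ✓; |AW| = 8.900 ✓; ∠(AW, WN) = 90.00° ✓; |WN| = 28.60 ✓; ∠WNJ = 120.4° ✓; |NJ| = 20.30 ✓; ∠(NJ, JC) = 90.00° ✓; |JC| = 19.30 ✓; ∠JCL = 126.2° ✓; |CL| = 5.700 ✗.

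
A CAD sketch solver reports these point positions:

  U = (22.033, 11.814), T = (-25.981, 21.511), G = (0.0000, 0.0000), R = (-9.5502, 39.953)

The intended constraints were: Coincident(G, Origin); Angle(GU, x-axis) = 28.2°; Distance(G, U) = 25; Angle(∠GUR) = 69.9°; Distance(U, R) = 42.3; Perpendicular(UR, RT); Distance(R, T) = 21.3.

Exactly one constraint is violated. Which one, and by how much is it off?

Distance(R, T) = 21.3 — off by 3.40.

G = (0.00, 0.00) ✓; GU at 28.20° ✓; |GU| = 25.00 ✓; ∠GUR = 69.90° ✓; |UR| = 42.30 ✓; ∠(UR, RT) = 90.00° ✓; |RT| = 24.70 ✗.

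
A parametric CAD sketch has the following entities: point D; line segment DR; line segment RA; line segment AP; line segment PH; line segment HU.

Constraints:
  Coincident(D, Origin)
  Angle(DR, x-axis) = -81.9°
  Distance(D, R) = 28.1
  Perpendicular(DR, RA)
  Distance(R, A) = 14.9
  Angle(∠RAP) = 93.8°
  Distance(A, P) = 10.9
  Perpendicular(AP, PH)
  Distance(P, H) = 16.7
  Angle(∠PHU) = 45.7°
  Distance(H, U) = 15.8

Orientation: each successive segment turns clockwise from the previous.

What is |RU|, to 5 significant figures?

9.2204

D is at the origin; DR runs at -81.9° with length 28.1, so R = (3.9593, -27.820). The perpendicularity gives RA at right angles to DR, so RA runs at -171.90°; with |RA| = 14.9, A = (-10.792, -29.919). ∠RAP = 93.8° gives AP at 101.90° from the x-axis; with |AP| = 10.9, P = (-13.040, -19.253). AP is perpendicular to PH, so PH runs at 11.900°; with |PH| = 16.7, H = (3.3014, -15.810). ∠PHU = 45.7° gives HU at -122.40° from the x-axis; with |HU| = 15.8, U = (-5.1646, -29.150). Then |RU| = |U − R| = 9.2204.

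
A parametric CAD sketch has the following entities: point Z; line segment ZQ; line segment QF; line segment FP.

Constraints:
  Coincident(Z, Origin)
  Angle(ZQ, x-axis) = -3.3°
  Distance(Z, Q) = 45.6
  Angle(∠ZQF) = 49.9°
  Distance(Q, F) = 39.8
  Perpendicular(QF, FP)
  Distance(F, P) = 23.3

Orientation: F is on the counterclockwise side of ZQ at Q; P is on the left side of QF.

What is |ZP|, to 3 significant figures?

15.6

∠ZQF = 49.9°, so QF runs at -3.3° + (180° − 49.9°) = 127° from the x-axis; with |QF| = 39.8, F = Q + 39.8·(cos 127°, sin 127°) = (21.7, 29.2). QF ⟂ FP; with |FP| = 23.3 on the left of QF, P = F + 23.3·(-0.801, -0.599) = (3.03, 15.3). Then |ZP| = |P − Z| = 15.6.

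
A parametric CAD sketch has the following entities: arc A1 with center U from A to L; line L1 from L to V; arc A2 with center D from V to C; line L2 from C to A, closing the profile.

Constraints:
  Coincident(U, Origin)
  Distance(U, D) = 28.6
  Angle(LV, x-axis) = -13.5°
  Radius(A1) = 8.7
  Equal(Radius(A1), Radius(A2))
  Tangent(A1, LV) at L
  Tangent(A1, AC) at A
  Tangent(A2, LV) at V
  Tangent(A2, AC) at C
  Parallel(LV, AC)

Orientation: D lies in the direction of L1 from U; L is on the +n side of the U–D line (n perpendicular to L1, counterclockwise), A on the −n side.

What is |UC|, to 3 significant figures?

29.9

The slot axis is L1's direction at -13.5°, so u = (cos -13.5°, sin -13.5°) = (0.972, -0.233) and n = (−sin -13.5°, cos -13.5°) = (0.233, 0.972). U is at the origin and D lies 28.6 along u from U, so D = 28.6·u = (27.8, -6.68). Tangency of A1 to both parallel lines with radius 8.7 puts L and A at U ± 8.7·n: L = (2.03, 8.46), A = (-2.03, -8.46). Equal radii place V and C the same way about D: V = D + 8.7·n = (29.8, 1.78), C = D − 8.7·n = (25.8, -15.1). Then |UC| = |C − U| = 29.9.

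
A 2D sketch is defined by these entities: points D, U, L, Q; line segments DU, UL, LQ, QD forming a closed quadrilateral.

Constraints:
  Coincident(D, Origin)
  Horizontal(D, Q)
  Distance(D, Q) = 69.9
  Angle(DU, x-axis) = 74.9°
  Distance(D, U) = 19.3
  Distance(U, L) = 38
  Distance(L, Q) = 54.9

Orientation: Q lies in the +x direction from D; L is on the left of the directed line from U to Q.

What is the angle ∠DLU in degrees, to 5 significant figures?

12.114°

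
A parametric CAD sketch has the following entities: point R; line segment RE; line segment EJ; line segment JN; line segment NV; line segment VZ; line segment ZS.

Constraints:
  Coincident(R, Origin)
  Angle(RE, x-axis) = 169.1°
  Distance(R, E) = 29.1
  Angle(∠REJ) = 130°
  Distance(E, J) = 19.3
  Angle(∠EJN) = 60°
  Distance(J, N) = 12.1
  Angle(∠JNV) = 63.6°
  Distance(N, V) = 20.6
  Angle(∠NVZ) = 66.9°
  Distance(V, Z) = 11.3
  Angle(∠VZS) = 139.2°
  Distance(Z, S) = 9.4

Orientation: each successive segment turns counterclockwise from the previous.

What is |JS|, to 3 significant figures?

4.37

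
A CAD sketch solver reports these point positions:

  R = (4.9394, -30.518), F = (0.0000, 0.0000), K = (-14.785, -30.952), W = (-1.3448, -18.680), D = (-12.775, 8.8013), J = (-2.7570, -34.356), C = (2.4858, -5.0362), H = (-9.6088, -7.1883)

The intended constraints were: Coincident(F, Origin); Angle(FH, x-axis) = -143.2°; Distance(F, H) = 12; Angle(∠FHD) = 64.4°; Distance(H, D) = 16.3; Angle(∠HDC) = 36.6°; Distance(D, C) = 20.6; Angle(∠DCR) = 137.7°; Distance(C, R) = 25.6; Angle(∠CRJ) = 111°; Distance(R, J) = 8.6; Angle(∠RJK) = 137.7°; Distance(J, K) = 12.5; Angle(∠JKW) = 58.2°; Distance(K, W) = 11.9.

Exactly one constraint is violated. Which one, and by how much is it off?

Distance(K, W) = 11.9 — off by 6.30.

F = (0.00, 0.00) ✓; FH at -143.2° ✓; |FH| = 12.00 ✓; ∠FHD = 64.40° ✓; |HD| = 16.30 ✓; ∠HDC = 36.60° ✓; |DC| = 20.60 ✓; ∠DCR = 137.7° ✓; |CR| = 25.60 ✓; ∠CRJ = 111.0° ✓; |RJ| = 8.600 ✓; ∠RJK = 137.7° ✓; |JK| = 12.50 ✓; ∠JKW = 58.20° ✓; |KW| = 18.20 ✗.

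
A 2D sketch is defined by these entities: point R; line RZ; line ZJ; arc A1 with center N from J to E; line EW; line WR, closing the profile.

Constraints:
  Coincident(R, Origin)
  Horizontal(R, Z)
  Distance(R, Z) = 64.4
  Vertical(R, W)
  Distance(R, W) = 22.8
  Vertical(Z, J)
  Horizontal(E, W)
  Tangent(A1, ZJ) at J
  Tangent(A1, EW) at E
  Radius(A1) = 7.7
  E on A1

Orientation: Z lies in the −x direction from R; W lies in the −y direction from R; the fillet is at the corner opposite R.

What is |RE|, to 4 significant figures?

61.11

R is at the origin; RZ is horizontal with |RZ| = 64.4 and Z on the −x side, so Z = (-64.40, 0.000). R and W share the same x with |RW| = 22.8 and W on the −y side, so W = (0.000, -22.80). The virtual corner opposite R is at (-64.40, -22.80). Tangency of A1 to ZJ means the radius NJ is perpendicular to ZJ and the tangent condition forces NE to be normal to EW, with radius 7.7, so the center N sits 7.7 in from both sides at N = (-56.70, -15.10). That places the tangent points at J = (-64.40, -15.10) on ZJ and E = (-56.70, -22.80) on EW. Then |RE| = |E − R| = 61.11.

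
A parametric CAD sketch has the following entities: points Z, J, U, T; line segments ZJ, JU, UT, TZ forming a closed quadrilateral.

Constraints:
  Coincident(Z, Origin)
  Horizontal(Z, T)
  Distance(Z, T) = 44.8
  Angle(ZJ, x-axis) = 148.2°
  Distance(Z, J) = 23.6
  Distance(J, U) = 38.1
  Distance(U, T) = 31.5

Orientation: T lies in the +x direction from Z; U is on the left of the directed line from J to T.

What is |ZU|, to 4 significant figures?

24.17

Z is at the origin; ZT is horizontal with |ZT| = 44.8 and T in +x, so T = (44.8, 0). ZJ runs at 148.2° with |ZJ| = 23.6, so J = (-20.06, 12.44). U is determined by |JU| = 38.1 and |UT| = 31.5 together: it lies at the intersection of circle(J, 38.1) and circle(T, 31.5). With |JT| = 66.04, the foot of the radical line on JT is 36.50 from J and the perpendicular offset is √(38.1² − 36.50²) = 10.93. Taking the left-of-JT solution: U = (17.85, 16.30).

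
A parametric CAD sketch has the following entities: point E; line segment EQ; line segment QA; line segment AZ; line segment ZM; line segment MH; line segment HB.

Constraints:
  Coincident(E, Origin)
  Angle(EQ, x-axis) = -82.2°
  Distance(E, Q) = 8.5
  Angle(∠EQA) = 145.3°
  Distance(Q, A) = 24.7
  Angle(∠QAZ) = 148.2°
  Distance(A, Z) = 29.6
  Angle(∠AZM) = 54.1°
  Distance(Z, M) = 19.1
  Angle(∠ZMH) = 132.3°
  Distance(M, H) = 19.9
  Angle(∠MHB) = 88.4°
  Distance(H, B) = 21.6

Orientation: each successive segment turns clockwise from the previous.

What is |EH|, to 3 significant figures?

23.2

E is at the origin; EQ runs at -82.2° with length 8.5, so Q = (1.15, -8.42). ∠EQA = 145.3° gives QA at -117° from the x-axis; with |QA| = 24.7, A = (-10.0, -30.4). ∠QAZ = 148.2° gives AZ at -149° from the x-axis; with |AZ| = 29.6, Z = (-35.3, -45.8). ∠AZM = 54.1° gives ZM at 85.4° from the x-axis; with |ZM| = 19.1, M = (-33.8, -26.8). ∠ZMH = 132.3° gives MH at 37.7° from the x-axis; with |MH| = 19.9, H = (-18.0, -14.6). Then |EH| = |H − E| = 23.2.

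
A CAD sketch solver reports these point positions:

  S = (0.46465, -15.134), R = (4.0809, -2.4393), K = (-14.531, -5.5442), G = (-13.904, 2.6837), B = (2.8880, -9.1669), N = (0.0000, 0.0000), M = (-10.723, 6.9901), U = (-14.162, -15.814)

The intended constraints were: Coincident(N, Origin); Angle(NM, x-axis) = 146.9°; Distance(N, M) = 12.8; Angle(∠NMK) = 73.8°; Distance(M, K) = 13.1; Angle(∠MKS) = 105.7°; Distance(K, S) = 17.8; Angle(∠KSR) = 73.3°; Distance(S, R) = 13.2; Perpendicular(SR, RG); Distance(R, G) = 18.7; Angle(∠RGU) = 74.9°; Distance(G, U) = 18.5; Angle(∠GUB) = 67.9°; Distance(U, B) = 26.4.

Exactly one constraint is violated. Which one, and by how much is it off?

Distance(U, B) = 26.4 — off by 8.10.

N = (0.00, 0.00) ✓; NM at 146.9° ✓; |NM| = 12.80 ✓; ∠NMK = 73.80° ✓; |MK| = 13.10 ✓; ∠MKS = 105.7° ✓; |KS| = 17.80 ✓; ∠KSR = 73.30° ✓; |SR| = 13.20 ✓; ∠(SR, RG) = 90.00° ✓; |RG| = 18.70 ✓; ∠RGU = 74.90° ✓; |GU| = 18.50 ✓; ∠GUB = 67.90° ✓; |UB| = 18.30 ✗.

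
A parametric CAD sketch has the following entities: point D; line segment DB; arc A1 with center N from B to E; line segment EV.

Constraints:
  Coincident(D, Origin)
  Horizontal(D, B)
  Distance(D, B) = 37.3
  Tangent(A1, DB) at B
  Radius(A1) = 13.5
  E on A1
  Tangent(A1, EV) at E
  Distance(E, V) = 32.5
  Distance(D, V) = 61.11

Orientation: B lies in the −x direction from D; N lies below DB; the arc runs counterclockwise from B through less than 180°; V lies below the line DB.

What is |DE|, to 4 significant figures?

53.15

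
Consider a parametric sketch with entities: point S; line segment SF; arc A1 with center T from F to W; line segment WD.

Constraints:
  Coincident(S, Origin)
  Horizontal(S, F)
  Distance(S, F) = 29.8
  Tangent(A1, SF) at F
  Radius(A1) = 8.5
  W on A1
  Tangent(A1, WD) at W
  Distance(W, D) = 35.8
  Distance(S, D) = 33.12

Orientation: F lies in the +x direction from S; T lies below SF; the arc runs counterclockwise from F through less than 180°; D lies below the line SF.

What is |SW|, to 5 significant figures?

23.112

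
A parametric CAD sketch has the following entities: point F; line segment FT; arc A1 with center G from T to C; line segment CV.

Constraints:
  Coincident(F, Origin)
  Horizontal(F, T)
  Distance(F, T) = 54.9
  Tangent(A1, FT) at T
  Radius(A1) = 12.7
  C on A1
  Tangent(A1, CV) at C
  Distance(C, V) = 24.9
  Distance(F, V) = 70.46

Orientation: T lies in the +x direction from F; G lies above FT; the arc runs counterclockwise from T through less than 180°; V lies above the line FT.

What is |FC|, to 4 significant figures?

68.94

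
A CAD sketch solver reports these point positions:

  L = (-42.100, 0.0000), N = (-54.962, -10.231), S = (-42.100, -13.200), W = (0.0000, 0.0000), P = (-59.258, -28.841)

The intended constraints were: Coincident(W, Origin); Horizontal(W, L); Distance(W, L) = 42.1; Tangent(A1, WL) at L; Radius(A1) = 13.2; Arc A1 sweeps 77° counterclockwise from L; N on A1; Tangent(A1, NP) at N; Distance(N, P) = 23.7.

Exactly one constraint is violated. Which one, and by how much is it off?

Distance(N, P) = 23.7 — off by 4.60.

W = (0.00, 0.00) ✓; W.y = 0.00, L.y = 0.00 ✓; |WL| = 42.10 ✓; ∠(SL, LW) = 90.00° ✓; |SL| = 13.20 ✓; bearing(S→N) − bearing(S→L) = 77.00° ✓; |SN| = 13.20 ✓; ∠(SN, NP) = 90.00° ✓; |NP| = 19.10 ✗.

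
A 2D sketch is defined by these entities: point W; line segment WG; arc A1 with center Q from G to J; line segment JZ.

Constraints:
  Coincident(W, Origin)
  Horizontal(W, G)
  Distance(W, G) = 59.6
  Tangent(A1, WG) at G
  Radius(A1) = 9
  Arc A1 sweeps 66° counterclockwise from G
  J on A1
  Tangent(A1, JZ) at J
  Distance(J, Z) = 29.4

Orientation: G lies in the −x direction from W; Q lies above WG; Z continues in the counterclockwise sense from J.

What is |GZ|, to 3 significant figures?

38.0

On A1, G sits at bearing -90° from Q; a 66° counterclockwise sweep puts J at bearing -24°, so J = Q + 9.0·(cos -24°, sin -24°) = (-51.4, 5.34). Tangency of A1 to JZ means the radius QJ is perpendicular to JZ, so JZ runs along (−sin -24°, cos -24°); with |JZ| = 29.4, Z = (-39.4, 32.2). Then |GZ| = |Z − G| = 38.0.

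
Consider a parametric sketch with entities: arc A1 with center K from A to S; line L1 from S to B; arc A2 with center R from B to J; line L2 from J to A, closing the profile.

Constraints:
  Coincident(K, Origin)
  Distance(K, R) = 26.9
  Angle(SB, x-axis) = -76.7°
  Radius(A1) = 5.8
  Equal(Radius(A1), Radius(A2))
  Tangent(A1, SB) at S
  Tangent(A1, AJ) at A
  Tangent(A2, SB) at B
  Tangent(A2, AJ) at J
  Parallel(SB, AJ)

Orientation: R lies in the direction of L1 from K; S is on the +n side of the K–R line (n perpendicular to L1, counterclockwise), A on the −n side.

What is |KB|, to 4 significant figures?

27.52

The slot axis is L1's direction at -76.7°, so u = (cos -76.7°, sin -76.7°) = (0.2300, -0.9732) and n = (−sin -76.7°, cos -76.7°) = (0.9732, 0.2300). K is at the origin and R lies 26.9 along u from K, so R = 26.9·u = (6.188, -26.18). Tangency of A1 to both parallel lines with radius 5.8 puts S and A at K ± 5.8·n: S = (5.644, 1.334), A = (-5.644, -1.334). Equal radii place B and J the same way about R: B = R + 5.8·n = (11.83, -24.84), J = R − 5.8·n = (0.5439, -27.51). Then |KB| = |B − K| = 27.52.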